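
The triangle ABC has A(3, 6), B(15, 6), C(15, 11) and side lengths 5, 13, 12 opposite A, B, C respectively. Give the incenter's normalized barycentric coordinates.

The incenter has barycentric coordinates proportional to the opposite side lengths: (5 : 13 : 12).
Normalizing by 5+13+12 = 30 gives (1/6, 13/30, 2/5).

(1/6, 13/30, 2/5)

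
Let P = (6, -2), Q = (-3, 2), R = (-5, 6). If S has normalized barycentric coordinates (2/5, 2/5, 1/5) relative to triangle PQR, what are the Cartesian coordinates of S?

(1/5, 6/5)

S = (2/5)·P + (2/5)·Q + (1/5)·R.
x-coordinate: (2/5)·6 + (2/5)·(-3) + (1/5)·(-5) = 1/5.
y-coordinate: (2/5)·(-2) + (2/5)·2 + (1/5)·6 = 6/5.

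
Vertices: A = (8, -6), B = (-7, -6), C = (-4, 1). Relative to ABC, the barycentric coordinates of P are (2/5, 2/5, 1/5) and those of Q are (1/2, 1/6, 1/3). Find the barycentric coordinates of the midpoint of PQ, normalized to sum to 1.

(9/20, 17/60, 4/15)

Since both coordinate triples sum to 1, the midpoint's barycentrics are the componentwise average.
(2/5+1/2)/2 = 9/20; similarly 17/60 and 4/15.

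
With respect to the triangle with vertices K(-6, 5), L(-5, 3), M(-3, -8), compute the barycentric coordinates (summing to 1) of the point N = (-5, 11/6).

(1/3, 1/2, 1/6)

Signed area of the reference triangle: [KLM] = ½·((-6)·(3−(-8)) + (-5)·(-8−5) + (-3)·(5−3)) = ½·(-66 + 65 − 6) = -7/2.
[NLM] = ½·((-5)·(3−(-8)) + (-5)·(-8−(11/6)) + (-3)·(11/6−3)) = ½·(-55 + 295/6 + 7/2) = -7/6, so the K-coordinate is (-7/6)/(-7/2) = 1/3.
[KNM] = ½·((-6)·(11/6−(-8)) + (-5)·(-8−5) + (-3)·(5−(11/6))) = ½·(-59 + 65 − 19/2) = -7/4, so the L-coordinate is 1/2.
[KLN] = ½·((-6)·(3−(11/6)) + (-5)·(11/6−5) + (-5)·(5−3)) = ½·(-7 + 95/6 − 10) = -7/12, so the M-coordinate is 1/6.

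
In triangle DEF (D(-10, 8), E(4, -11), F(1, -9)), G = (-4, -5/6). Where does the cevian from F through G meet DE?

Barycentric coordinates of G with respect to DEF: (1/2, 1/6, 1/3).
On side DE the F-coordinate is zero; dropping G's F-weight 1/3 and renormalizing the remaining 1/2 : 1/6 gives weights 3/4, 1/4 on D, E.
H = (3/4)·(-10, 8) + (1/4)·(4, -11) = (-13/2, 13/4).

(-13/2, 13/4)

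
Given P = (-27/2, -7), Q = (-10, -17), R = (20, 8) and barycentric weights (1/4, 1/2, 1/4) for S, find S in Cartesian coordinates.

S = (1/4)·P + (1/2)·Q + (1/4)·R.
x-coordinate: (1/4)·(-27/2) + (1/2)·(-10) + (1/4)·20 = -27/8.
y-coordinate: (1/4)·(-7) + (1/2)·(-17) + (1/4)·8 = -33/4.

(-27/8, -33/4)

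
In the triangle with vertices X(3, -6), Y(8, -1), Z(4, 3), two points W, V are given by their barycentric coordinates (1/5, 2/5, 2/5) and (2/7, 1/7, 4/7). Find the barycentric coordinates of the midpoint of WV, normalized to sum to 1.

(17/70, 19/70, 17/35)

Since both coordinate triples sum to 1, the midpoint's barycentrics are the componentwise average.
(1/5+2/7)/2 = 17/70; similarly 19/70 and 17/35.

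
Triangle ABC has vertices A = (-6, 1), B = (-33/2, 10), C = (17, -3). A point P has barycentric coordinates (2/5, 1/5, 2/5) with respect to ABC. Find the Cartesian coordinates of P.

(11/10, 6/5)

P = (2/5)·A + (1/5)·B + (2/5)·C.
x-coordinate: (2/5)·(-6) + (1/5)·(-33/2) + (2/5)·17 = 11/10.
y-coordinate: (2/5)·1 + (1/5)·10 + (2/5)·(-3) = 6/5.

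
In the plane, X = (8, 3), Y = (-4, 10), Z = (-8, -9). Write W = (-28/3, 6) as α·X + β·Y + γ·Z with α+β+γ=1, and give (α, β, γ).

Signed area of the reference triangle: [XYZ] = ½·(8·(10−(-9)) + (-4)·(-9−3) + (-8)·(3−10)) = ½·(152 + 48 + 56) = 128.
[WYZ] = ½·((-28/3)·(10−(-9)) + (-4)·(-9−6) + (-8)·(6−10)) = ½·(-532/3 + 60 + 32) = -128/3, so the X-coordinate is (-128/3)/128 = -1/3.
[XWZ] = ½·(8·(6−(-9)) + (-28/3)·(-9−3) + (-8)·(3−6)) = ½·(120 + 112 + 24) = 128, so the Y-coordinate is 1.
[XYW] = ½·(8·(10−6) + (-4)·(6−3) + (-28/3)·(3−10)) = ½·(32 − 12 + 196/3) = 128/3, so the Z-coordinate is 1/3.

(-1/3, 1, 1/3)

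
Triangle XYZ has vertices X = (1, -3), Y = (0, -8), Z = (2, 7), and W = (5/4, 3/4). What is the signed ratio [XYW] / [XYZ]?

1/2

[XYZ] = ½·(1·(-8−7) + 0·(7−(-3)) + 2·(-3−(-8))) = ½·(-15 + 0 + 10) = -5/2.
[XYW] = ½·(1·(-8−(3/4)) + 0·(3/4−(-3)) + (5/4)·(-3−(-8))) = ½·(-35/4 + 0 + 25/4) = -5/4, so the ratio is (-5/4)/(-5/2) = 1/2.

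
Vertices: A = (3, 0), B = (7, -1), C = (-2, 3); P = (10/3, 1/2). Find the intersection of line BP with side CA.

Barycentric coordinates of P with respect to ABC: (1/6, 1/2, 1/3).
On side CA the B-coordinate is zero; dropping P's B-weight 1/2 and renormalizing the remaining 1/3 : 1/6 gives weights 2/3, 1/3 on C, A.
Q = (2/3)·(-2, 3) + (1/3)·(3, 0) = (-1/3, 2).

(-1/3, 2)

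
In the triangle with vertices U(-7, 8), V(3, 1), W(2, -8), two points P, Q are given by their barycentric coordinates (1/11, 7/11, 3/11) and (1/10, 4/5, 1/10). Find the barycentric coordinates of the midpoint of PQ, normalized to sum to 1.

(21/220, 79/110, 41/220)

Since both coordinate triples sum to 1, the midpoint's barycentrics are the componentwise average.
(1/11+1/10)/2 = 21/220; similarly 79/110 and 41/220.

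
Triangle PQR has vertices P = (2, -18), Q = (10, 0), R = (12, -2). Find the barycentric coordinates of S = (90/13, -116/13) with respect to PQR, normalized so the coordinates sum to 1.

Signed area of the reference triangle: [PQR] = ½·(2·(0−(-2)) + 10·(-2−(-18)) + 12·(-18−0)) = ½·(4 + 160 − 216) = -26.
[SQR] = ½·((90/13)·(0−(-2)) + 10·(-2−(-116/13)) + 12·(-116/13−0)) = ½·(180/13 + 900/13 − 1392/13) = -12, so the P-coordinate is (-12)/(-26) = 6/13.
[PSR] = ½·(2·(-116/13−(-2)) + (90/13)·(-2−(-18)) + 12·(-18−(-116/13))) = ½·(-180/13 + 1440/13 − 1416/13) = -6, so the Q-coordinate is 3/13.
[PQS] = ½·(2·(0−(-116/13)) + 10·(-116/13−(-18)) + (90/13)·(-18−0)) = ½·(232/13 + 1180/13 − 1620/13) = -8, so the R-coordinate is 4/13.
Check: 6/13 + 3/13 + 4/13 = 1.

(6/13, 3/13, 4/13)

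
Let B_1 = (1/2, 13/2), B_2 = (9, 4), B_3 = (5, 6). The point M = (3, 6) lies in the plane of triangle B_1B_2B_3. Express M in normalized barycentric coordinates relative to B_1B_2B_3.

Signed area of the reference triangle: [B_1B_2B_3] = ½·((1/2)·(4−6) + 9·(6−(13/2)) + 5·(13/2−4)) = ½·(-1 − 9/2 + 25/2) = 7/2.
[MB_2B_3] = ½·(3·(4−6) + 9·(6−6) + 5·(6−4)) = ½·(-6 + 0 + 10) = 2, so the B_1-coordinate is 2/(7/2) = 4/7.
[B_1MB_3] = ½·((1/2)·(6−6) + 3·(6−(13/2)) + 5·(13/2−6)) = ½·(0 − 3/2 + 5/2) = 1/2, so the B_2-coordinate is 1/7.
[B_1B_2M] = ½·((1/2)·(4−6) + 9·(6−(13/2)) + 3·(13/2−4)) = ½·(-1 − 9/2 + 15/2) = 1, so the B_3-coordinate is 2/7.
Check: 4/7 + 1/7 + 2/7 = 1.

(4/7, 1/7, 2/7)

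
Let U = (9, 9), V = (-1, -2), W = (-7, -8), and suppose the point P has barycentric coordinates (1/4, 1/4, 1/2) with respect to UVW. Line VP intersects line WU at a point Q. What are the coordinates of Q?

(-5/3, -7/3)

Line VP meets WU where the V-coordinate vanishes; zeroing P's V-weight and renormalizing leaves W, U-weights 1/2 : 1/4 → (2/3, 1/3).
So Q = (2/3)·W + (1/3)·U = (-5/3, -7/3).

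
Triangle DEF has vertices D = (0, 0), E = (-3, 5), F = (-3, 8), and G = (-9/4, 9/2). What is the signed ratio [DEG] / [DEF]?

1/4

[DEF] = ½·(0·(5−8) + (-3)·(8−0) + (-3)·(0−5)) = ½·(0 − 24 + 15) = -9/2.
[DEG] = ½·(0·(5−(9/2)) + (-3)·(9/2−0) + (-9/4)·(0−5)) = ½·(0 − 27/2 + 45/4) = -9/8, so the ratio is (-9/8)/(-9/2) = 1/4.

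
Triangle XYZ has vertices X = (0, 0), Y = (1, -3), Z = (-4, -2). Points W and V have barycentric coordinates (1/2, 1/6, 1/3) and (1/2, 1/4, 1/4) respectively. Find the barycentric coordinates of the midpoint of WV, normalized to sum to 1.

(1/2, 5/24, 7/24)

Since both coordinate triples sum to 1, the midpoint's barycentrics are the componentwise average.
(1/2+1/2)/2 = 1/2; similarly 5/24 and 7/24.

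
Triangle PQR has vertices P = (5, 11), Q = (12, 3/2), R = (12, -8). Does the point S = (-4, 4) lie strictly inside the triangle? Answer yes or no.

no

Barycentric coordinates of S: (16/7, -440/133, 269/133).
The three coordinates are positive, negative, positive; a point is interior exactly when all three are positive.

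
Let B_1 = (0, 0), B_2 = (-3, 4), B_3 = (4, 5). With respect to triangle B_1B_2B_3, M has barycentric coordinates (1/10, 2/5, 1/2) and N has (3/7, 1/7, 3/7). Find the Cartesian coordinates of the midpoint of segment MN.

(73/70, 477/140)

Barycentric coordinates of the midpoint are the average: (37/140, 19/70, 13/28).
Converting: (37/140)·B_1 + (19/70)·B_2 + (13/28)·B_3 = (73/70, 477/140).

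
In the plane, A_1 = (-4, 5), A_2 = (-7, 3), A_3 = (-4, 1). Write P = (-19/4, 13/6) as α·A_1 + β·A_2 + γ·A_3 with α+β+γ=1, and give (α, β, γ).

Signed area of the reference triangle: [A_1A_2A_3] = ½·((-4)·(3−1) + (-7)·(1−5) + (-4)·(5−3)) = ½·(-8 + 28 − 8) = 6.
[PA_2A_3] = ½·((-19/4)·(3−1) + (-7)·(1−(13/6)) + (-4)·(13/6−3)) = ½·(-19/2 + 49/6 + 10/3) = 1, so the A_1-coordinate is 1/6 = 1/6.
[A_1PA_3] = ½·((-4)·(13/6−1) + (-19/4)·(1−5) + (-4)·(5−(13/6))) = ½·(-14/3 + 19 − 34/3) = 3/2, so the A_2-coordinate is 1/4.
[A_1A_2P] = ½·((-4)·(3−(13/6)) + (-7)·(13/6−5) + (-19/4)·(5−3)) = ½·(-10/3 + 119/6 − 19/2) = 7/2, so the A_3-coordinate is 7/12.
Check: 1/6 + 1/4 + 7/12 = 1.

(1/6, 1/4, 7/12)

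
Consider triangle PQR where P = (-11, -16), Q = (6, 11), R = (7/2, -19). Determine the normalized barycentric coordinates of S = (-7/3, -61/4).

(5/12, 1/12, 1/2)

Signed area of the reference triangle: [PQR] = ½·((-11)·(11−(-19)) + 6·(-19−(-16)) + (7/2)·(-16−11)) = ½·(-330 − 18 − 189/2) = -885/4.
[SQR] = ½·((-7/3)·(11−(-19)) + 6·(-19−(-61/4)) + (7/2)·(-61/4−11)) = ½·(-70 − 45/2 − 735/8) = -1475/16, so the P-coordinate is (-1475/16)/(-885/4) = 5/12.
[PSR] = ½·((-11)·(-61/4−(-19)) + (-7/3)·(-19−(-16)) + (7/2)·(-16−(-61/4))) = ½·(-165/4 + 7 − 21/8) = -295/16, so the Q-coordinate is 1/12.
[PQS] = ½·((-11)·(11−(-61/4)) + 6·(-61/4−(-16)) + (-7/3)·(-16−11)) = ½·(-1155/4 + 9/2 + 63) = -885/8, so the R-coordinate is 1/2.
Check: 5/12 + 1/12 + 1/2 = 1.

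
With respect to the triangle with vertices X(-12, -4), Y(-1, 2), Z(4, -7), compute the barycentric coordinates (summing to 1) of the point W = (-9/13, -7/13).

Signed area of the reference triangle: [XYZ] = ½·((-12)·(2−(-7)) + (-1)·(-7−(-4)) + 4·(-4−2)) = ½·(-108 + 3 − 24) = -129/2.
[WYZ] = ½·((-9/13)·(2−(-7)) + (-1)·(-7−(-7/13)) + 4·(-7/13−2)) = ½·(-81/13 + 84/13 − 132/13) = -129/26, so the X-coordinate is (-129/26)/(-129/2) = 1/13.
[XWZ] = ½·((-12)·(-7/13−(-7)) + (-9/13)·(-7−(-4)) + 4·(-4−(-7/13))) = ½·(-1008/13 + 27/13 − 180/13) = -1161/26, so the Y-coordinate is 9/13.
[XYW] = ½·((-12)·(2−(-7/13)) + (-1)·(-7/13−(-4)) + (-9/13)·(-4−2)) = ½·(-396/13 − 45/13 + 54/13) = -387/26, so the Z-coordinate is 3/13.
Check: 1/13 + 9/13 + 3/13 = 1.

(1/13, 9/13, 3/13)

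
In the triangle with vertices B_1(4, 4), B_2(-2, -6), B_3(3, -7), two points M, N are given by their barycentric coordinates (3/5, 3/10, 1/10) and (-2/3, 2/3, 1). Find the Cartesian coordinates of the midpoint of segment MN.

(11/20, -413/60)

Barycentric coordinates of the midpoint are the average: (-1/30, 29/60, 11/20).
Converting: (-1/30)·B_1 + (29/60)·B_2 + (11/20)·B_3 = (11/20, -413/60).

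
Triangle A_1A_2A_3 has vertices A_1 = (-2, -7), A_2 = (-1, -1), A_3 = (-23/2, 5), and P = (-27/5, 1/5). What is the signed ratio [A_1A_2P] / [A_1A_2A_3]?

2/5

[A_1A_2A_3] = ½·((-2)·(-1−5) + (-1)·(5−(-7)) + (-23/2)·(-7−(-1))) = ½·(12 − 12 + 69) = 69/2.
[A_1A_2P] = ½·((-2)·(-1−(1/5)) + (-1)·(1/5−(-7)) + (-27/5)·(-7−(-1))) = ½·(12/5 − 36/5 + 162/5) = 69/5, so the ratio is (69/5)/(69/2) = 2/5.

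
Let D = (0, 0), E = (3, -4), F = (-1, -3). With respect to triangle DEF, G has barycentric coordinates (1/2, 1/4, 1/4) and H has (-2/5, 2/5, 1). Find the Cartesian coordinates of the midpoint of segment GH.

Barycentric coordinates of the midpoint are the average: (1/20, 13/40, 5/8).
Converting: (1/20)·D + (13/40)·E + (5/8)·F = (7/20, -127/40).

(7/20, -127/40)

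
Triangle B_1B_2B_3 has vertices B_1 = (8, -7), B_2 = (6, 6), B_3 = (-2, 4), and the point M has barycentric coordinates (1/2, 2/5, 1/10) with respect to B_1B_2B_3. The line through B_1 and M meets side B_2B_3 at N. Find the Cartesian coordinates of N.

(22/5, 28/5)

Line B_1M meets B_2B_3 where the B_1-coordinate vanishes; zeroing M's B_1-weight and renormalizing leaves B_2, B_3-weights 2/5 : 1/10 → (4/5, 1/5).
So N = (4/5)·B_2 + (1/5)·B_3 = (22/5, 28/5).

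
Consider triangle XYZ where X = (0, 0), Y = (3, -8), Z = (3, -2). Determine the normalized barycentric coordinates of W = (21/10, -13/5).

(3/10, 1/5, 1/2)

Signed area of the reference triangle: [XYZ] = ½·(0·(-8−(-2)) + 3·(-2−0) + 3·(0−(-8))) = ½·(0 − 6 + 24) = 9.
[WYZ] = ½·((21/10)·(-8−(-2)) + 3·(-2−(-13/5)) + 3·(-13/5−(-8))) = ½·(-63/5 + 9/5 + 81/5) = 27/10, so the X-coordinate is (27/10)/9 = 3/10.
[XWZ] = ½·(0·(-13/5−(-2)) + (21/10)·(-2−0) + 3·(0−(-13/5))) = ½·(0 − 21/5 + 39/5) = 9/5, so the Y-coordinate is 1/5.
[XYW] = ½·(0·(-8−(-13/5)) + 3·(-13/5−0) + (21/10)·(0−(-8))) = ½·(0 − 39/5 + 84/5) = 9/2, so the Z-coordinate is 1/2.
Check: 3/10 + 1/5 + 1/2 = 1.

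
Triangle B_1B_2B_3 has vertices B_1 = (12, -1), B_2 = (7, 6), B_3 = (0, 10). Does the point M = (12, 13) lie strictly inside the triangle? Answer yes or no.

no

Barycentric coordinates of M: (-69/29, 168/29, -70/29).
The three coordinates are negative, positive, negative; a point is interior exactly when all three are positive.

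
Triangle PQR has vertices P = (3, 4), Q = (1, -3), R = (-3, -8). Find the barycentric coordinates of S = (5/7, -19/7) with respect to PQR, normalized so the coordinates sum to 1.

(1/7, 5/7, 1/7)

Signed area of the reference triangle: [PQR] = ½·(3·(-3−(-8)) + 1·(-8−4) + (-3)·(4−(-3))) = ½·(15 − 12 − 21) = -9.
[SQR] = ½·((5/7)·(-3−(-8)) + 1·(-8−(-19/7)) + (-3)·(-19/7−(-3))) = ½·(25/7 − 37/7 − 6/7) = -9/7, so the P-coordinate is (-9/7)/(-9) = 1/7.
[PSR] = ½·(3·(-19/7−(-8)) + (5/7)·(-8−4) + (-3)·(4−(-19/7))) = ½·(111/7 − 60/7 − 141/7) = -45/7, so the Q-coordinate is 5/7.
[PQS] = ½·(3·(-3−(-19/7)) + 1·(-19/7−4) + (5/7)·(4−(-3))) = ½·(-6/7 − 47/7 + 5) = -9/7, so the R-coordinate is 1/7.
Check: 1/7 + 5/7 + 1/7 = 1.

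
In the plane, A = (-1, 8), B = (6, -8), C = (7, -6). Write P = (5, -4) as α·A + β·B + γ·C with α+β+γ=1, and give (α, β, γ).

(1/5, 2/5, 2/5)

Signed area of the reference triangle: [ABC] = ½·((-1)·(-8−(-6)) + 6·(-6−8) + 7·(8−(-8))) = ½·(2 − 84 + 112) = 15.
[PBC] = ½·(5·(-8−(-6)) + 6·(-6−(-4)) + 7·(-4−(-8))) = ½·(-10 − 12 + 28) = 3, so the A-coordinate is 3/15 = 1/5.
[APC] = ½·((-1)·(-4−(-6)) + 5·(-6−8) + 7·(8−(-4))) = ½·(-2 − 70 + 84) = 6, so the B-coordinate is 2/5.
[ABP] = ½·((-1)·(-8−(-4)) + 6·(-4−8) + 5·(8−(-8))) = ½·(4 − 72 + 80) = 6, so the C-coordinate is 2/5.
Check: 1/5 + 2/5 + 2/5 = 1.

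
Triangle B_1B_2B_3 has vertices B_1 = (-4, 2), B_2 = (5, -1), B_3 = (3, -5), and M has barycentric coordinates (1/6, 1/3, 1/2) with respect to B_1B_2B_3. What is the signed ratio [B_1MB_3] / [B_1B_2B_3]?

The signed ratio [B_1MB_3]/[B_1B_2B_3] equals the barycentric coordinate of M at vertex B_2, which is 1/3.

1/3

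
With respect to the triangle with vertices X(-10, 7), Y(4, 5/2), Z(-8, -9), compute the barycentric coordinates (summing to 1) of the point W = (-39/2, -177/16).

(1/2, -7/8, 11/8)

Signed area of the reference triangle: [XYZ] = ½·((-10)·(5/2−(-9)) + 4·(-9−7) + (-8)·(7−(5/2))) = ½·(-115 − 64 − 36) = -215/2.
[WYZ] = ½·((-39/2)·(5/2−(-9)) + 4·(-9−(-177/16)) + (-8)·(-177/16−(5/2))) = ½·(-897/4 + 33/4 + 217/2) = -215/4, so the X-coordinate is (-215/4)/(-215/2) = 1/2.
[XWZ] = ½·((-10)·(-177/16−(-9)) + (-39/2)·(-9−7) + (-8)·(7−(-177/16))) = ½·(165/8 + 312 − 289/2) = 1505/16, so the Y-coordinate is -7/8.
[XYW] = ½·((-10)·(5/2−(-177/16)) + 4·(-177/16−7) + (-39/2)·(7−(5/2))) = ½·(-1085/8 − 289/4 − 351/4) = -2365/16, so the Z-coordinate is 11/8.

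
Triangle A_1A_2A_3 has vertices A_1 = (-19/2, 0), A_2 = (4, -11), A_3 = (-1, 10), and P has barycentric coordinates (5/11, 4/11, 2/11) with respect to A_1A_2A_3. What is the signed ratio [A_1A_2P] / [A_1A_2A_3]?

The signed ratio [A_1A_2P]/[A_1A_2A_3] equals the barycentric coordinate of P at vertex A_3, which is 2/11.

2/11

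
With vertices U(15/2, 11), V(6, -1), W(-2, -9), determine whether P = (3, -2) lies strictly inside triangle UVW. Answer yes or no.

Barycentric coordinates of P: (4/21, 67/168, 23/56).
The three coordinates are positive, positive, positive; a point is interior exactly when all three are positive.

yes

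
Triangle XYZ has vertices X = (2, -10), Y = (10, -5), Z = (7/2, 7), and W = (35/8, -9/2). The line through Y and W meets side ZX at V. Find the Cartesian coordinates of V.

(5/2, -13/3)

Barycentric coordinates of W with respect to XYZ: (1/2, 1/4, 1/4).
On side ZX the Y-coordinate is zero; dropping W's Y-weight 1/4 and renormalizing the remaining 1/4 : 1/2 gives weights 1/3, 2/3 on Z, X.
V = (1/3)·(7/2, 7) + (2/3)·(2, -10) = (5/2, -13/3).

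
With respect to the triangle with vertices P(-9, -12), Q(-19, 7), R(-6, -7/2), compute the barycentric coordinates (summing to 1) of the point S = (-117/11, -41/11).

(4/11, 3/11, 4/11)

Signed area of the reference triangle: [PQR] = ½·((-9)·(7−(-7/2)) + (-19)·(-7/2−(-12)) + (-6)·(-12−7)) = ½·(-189/2 − 323/2 + 114) = -71.
[SQR] = ½·((-117/11)·(7−(-7/2)) + (-19)·(-7/2−(-41/11)) + (-6)·(-41/11−7)) = ½·(-2457/22 − 95/22 + 708/11) = -284/11, so the P-coordinate is (-284/11)/(-71) = 4/11.
[PSR] = ½·((-9)·(-41/11−(-7/2)) + (-117/11)·(-7/2−(-12)) + (-6)·(-12−(-41/11))) = ½·(45/22 − 1989/22 + 546/11) = -213/11, so the Q-coordinate is 3/11.
[PQS] = ½·((-9)·(7−(-41/11)) + (-19)·(-41/11−(-12)) + (-117/11)·(-12−7)) = ½·(-1062/11 − 1729/11 + 2223/11) = -284/11, so the R-coordinate is 4/11.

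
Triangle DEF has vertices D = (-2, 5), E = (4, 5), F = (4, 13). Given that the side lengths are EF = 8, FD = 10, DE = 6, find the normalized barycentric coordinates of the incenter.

(1/3, 5/12, 1/4)

The incenter has barycentric coordinates proportional to the opposite side lengths: (8 : 10 : 6).
Normalizing by 8+10+6 = 24 gives (1/3, 5/12, 1/4).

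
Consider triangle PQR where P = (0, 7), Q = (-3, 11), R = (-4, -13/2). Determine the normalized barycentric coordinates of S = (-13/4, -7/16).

Signed area of the reference triangle: [PQR] = ½·(0·(11−(-13/2)) + (-3)·(-13/2−7) + (-4)·(7−11)) = ½·(0 + 81/2 + 16) = 113/4.
[SQR] = ½·((-13/4)·(11−(-13/2)) + (-3)·(-13/2−(-7/16)) + (-4)·(-7/16−11)) = ½·(-455/8 + 291/16 + 183/4) = 113/32, so the P-coordinate is (113/32)/(113/4) = 1/8.
[PSR] = ½·(0·(-7/16−(-13/2)) + (-13/4)·(-13/2−7) + (-4)·(7−(-7/16))) = ½·(0 + 351/8 − 119/4) = 113/16, so the Q-coordinate is 1/4.
[PQS] = ½·(0·(11−(-7/16)) + (-3)·(-7/16−7) + (-13/4)·(7−11)) = ½·(0 + 357/16 + 13) = 565/32, so the R-coordinate is 5/8.

(1/8, 1/4, 5/8)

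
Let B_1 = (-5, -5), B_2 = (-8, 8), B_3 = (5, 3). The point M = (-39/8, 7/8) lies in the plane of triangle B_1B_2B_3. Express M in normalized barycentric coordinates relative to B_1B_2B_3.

Signed area of the reference triangle: [B_1B_2B_3] = ½·((-5)·(8−3) + (-8)·(3−(-5)) + 5·(-5−8)) = ½·(-25 − 64 − 65) = -77.
[MB_2B_3] = ½·((-39/8)·(8−3) + (-8)·(3−(7/8)) + 5·(7/8−8)) = ½·(-195/8 − 17 − 285/8) = -77/2, so the B_1-coordinate is (-77/2)/(-77) = 1/2.
[B_1MB_3] = ½·((-5)·(7/8−3) + (-39/8)·(3−(-5)) + 5·(-5−(7/8))) = ½·(85/8 − 39 − 235/8) = -231/8, so the B_2-coordinate is 3/8.
[B_1B_2M] = ½·((-5)·(8−(7/8)) + (-8)·(7/8−(-5)) + (-39/8)·(-5−8)) = ½·(-285/8 − 47 + 507/8) = -77/8, so the B_3-coordinate is 1/8.
Check: 1/2 + 3/8 + 1/8 = 1.

(1/2, 3/8, 1/8)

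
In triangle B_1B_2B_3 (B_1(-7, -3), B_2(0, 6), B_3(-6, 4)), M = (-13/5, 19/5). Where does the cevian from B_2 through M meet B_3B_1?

Barycentric coordinates of M with respect to B_1B_2B_3: (1/5, 3/5, 1/5).
On side B_3B_1 the B_2-coordinate is zero; dropping M's B_2-weight 3/5 and renormalizing the remaining 1/5 : 1/5 gives weights 1/2, 1/2 on B_3, B_1.
N = (1/2)·(-6, 4) + (1/2)·(-7, -3) = (-13/2, 1/2).

(-13/2, 1/2)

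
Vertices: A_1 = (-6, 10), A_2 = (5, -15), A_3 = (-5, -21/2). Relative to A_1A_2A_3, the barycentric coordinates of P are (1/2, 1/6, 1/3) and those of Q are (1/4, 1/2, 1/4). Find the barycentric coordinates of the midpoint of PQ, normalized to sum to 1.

Since both coordinate triples sum to 1, the midpoint's barycentrics are the componentwise average.
(1/2+1/4)/2 = 3/8; similarly 1/3 and 7/24.

(3/8, 1/3, 7/24)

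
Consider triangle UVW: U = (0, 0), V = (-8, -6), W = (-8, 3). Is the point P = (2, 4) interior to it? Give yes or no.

Barycentric coordinates of P: (5/4, -19/36, 5/18).
The three coordinates are positive, negative, positive; a point is interior exactly when all three are positive.

no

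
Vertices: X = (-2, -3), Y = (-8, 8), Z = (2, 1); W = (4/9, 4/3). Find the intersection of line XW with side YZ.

Barycentric coordinates of W with respect to XYZ: (1/9, 1/9, 7/9).
On side YZ the X-coordinate is zero; dropping W's X-weight 1/9 and renormalizing the remaining 1/9 : 7/9 gives weights 1/8, 7/8 on Y, Z.
V = (1/8)·(-8, 8) + (7/8)·(2, 1) = (3/4, 15/8).

(3/4, 15/8)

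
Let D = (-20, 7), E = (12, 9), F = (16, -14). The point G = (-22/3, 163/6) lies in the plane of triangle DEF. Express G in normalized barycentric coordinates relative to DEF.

Signed area of the reference triangle: [DEF] = ½·((-20)·(9−(-14)) + 12·(-14−7) + 16·(7−9)) = ½·(-460 − 252 − 32) = -372.
[GEF] = ½·((-22/3)·(9−(-14)) + 12·(-14−(163/6)) + 16·(163/6−9)) = ½·(-506/3 − 494 + 872/3) = -186, so the D-coordinate is (-186)/(-372) = 1/2.
[DGF] = ½·((-20)·(163/6−(-14)) + (-22/3)·(-14−7) + 16·(7−(163/6))) = ½·(-2470/3 + 154 − 968/3) = -496, so the E-coordinate is 4/3.
[DEG] = ½·((-20)·(9−(163/6)) + 12·(163/6−7) + (-22/3)·(7−9)) = ½·(1090/3 + 242 + 44/3) = 310, so the F-coordinate is -5/6.
Check: 1/2 + 4/3 − 5/6 = 1.

(1/2, 4/3, -5/6)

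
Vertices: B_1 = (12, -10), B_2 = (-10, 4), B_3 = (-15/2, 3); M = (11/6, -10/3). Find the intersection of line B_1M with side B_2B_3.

(-25/3, 10/3)

Barycentric coordinates of M with respect to B_1B_2B_3: (1/2, 1/6, 1/3).
On side B_2B_3 the B_1-coordinate is zero; dropping M's B_1-weight 1/2 and renormalizing the remaining 1/6 : 1/3 gives weights 1/3, 2/3 on B_2, B_3.
N = (1/3)·(-10, 4) + (2/3)·(-15/2, 3) = (-25/3, 10/3).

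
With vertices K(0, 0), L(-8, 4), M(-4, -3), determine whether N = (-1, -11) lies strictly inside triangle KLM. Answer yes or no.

Barycentric coordinates of N: (-11/40, -41/40, 23/10).
The three coordinates are negative, negative, positive; a point is interior exactly when all three are positive.

no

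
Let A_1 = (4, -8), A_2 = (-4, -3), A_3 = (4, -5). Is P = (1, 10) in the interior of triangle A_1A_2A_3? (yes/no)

no

Barycentric coordinates of P: (-19/4, 3/8, 43/8).
The three coordinates are negative, positive, positive; a point is interior exactly when all three are positive.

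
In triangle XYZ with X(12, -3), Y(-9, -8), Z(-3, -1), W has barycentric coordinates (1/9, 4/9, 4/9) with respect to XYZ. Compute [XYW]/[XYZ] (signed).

4/9

The signed ratio [XYW]/[XYZ] equals the barycentric coordinate of W at vertex Z, which is 4/9.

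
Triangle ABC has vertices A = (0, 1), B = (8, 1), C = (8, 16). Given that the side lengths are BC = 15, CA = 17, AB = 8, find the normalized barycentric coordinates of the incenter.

(3/8, 17/40, 1/5)

The incenter has barycentric coordinates proportional to the opposite side lengths: (15 : 17 : 8).
Normalizing by 15+17+8 = 40 gives (3/8, 17/40, 1/5).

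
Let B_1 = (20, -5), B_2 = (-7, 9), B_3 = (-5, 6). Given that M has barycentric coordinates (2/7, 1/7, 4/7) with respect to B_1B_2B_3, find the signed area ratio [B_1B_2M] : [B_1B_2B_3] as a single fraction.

4/7

The signed ratio [B_1B_2M]/[B_1B_2B_3] equals the barycentric coordinate of M at vertex B_3, which is 4/7.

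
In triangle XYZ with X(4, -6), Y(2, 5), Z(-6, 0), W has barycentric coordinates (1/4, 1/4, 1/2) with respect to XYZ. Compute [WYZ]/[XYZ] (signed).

The signed ratio [WYZ]/[XYZ] equals the barycentric coordinate of W at vertex X, which is 1/4.

1/4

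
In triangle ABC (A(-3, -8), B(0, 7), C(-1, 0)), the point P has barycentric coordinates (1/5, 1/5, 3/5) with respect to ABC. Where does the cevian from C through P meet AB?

Line CP meets AB where the C-coordinate vanishes; zeroing P's C-weight and renormalizing leaves A, B-weights 1/5 : 1/5 → (1/2, 1/2).
So Q = (1/2)·A + (1/2)·B = (-3/2, -1/2).

(-3/2, -1/2)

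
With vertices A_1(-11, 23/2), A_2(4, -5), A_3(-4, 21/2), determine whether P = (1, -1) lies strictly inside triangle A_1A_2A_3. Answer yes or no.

yes

Barycentric coordinates of P: (29/201, 151/201, 7/67).
The three coordinates are positive, positive, positive; a point is interior exactly when all three are positive.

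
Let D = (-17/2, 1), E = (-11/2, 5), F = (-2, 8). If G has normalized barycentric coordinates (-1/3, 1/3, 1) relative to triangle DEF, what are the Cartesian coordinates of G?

G = (-1/3)·D + (1/3)·E + 1·F.
x-coordinate: (-1/3)·(-17/2) + (1/3)·(-11/2) + 1·(-2) = -1.
y-coordinate: (-1/3)·1 + (1/3)·5 + 1·8 = 28/3.

(-1, 28/3)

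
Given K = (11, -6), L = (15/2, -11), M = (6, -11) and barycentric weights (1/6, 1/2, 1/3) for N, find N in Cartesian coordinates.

N = (1/6)·K + (1/2)·L + (1/3)·M.
x-coordinate: (1/6)·11 + (1/2)·(15/2) + (1/3)·6 = 91/12.
y-coordinate: (1/6)·(-6) + (1/2)·(-11) + (1/3)·(-11) = -61/6.

(91/12, -61/6)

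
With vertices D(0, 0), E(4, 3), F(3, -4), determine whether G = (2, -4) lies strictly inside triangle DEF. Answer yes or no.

Barycentric coordinates of G: (7/25, -4/25, 22/25).
The three coordinates are positive, negative, positive; a point is interior exactly when all three are positive.

no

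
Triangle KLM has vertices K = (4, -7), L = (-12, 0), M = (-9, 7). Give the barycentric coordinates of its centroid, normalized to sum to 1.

(1/3, 1/3, 1/3)

The centroid is the average of the vertices, so each weight is 1/3.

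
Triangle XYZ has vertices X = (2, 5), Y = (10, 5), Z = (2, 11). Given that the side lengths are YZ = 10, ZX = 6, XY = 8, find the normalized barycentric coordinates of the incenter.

(5/12, 1/4, 1/3)

The incenter has barycentric coordinates proportional to the opposite side lengths: (10 : 6 : 8).
Normalizing by 10+6+8 = 24 gives (5/12, 1/4, 1/3).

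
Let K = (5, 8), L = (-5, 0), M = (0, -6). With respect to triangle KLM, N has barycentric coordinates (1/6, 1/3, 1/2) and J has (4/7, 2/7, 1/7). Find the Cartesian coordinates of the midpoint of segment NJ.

(25/84, 43/42)

Barycentric coordinates of the midpoint are the average: (31/84, 13/42, 9/28).
Converting: (31/84)·K + (13/42)·L + (9/28)·M = (25/84, 43/42).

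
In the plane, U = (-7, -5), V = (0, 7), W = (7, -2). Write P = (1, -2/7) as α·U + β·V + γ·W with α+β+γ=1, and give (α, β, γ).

Signed area of the reference triangle: [UVW] = ½·((-7)·(7−(-2)) + 0·(-2−(-5)) + 7·(-5−7)) = ½·(-63 + 0 − 84) = -147/2.
[PVW] = ½·(1·(7−(-2)) + 0·(-2−(-2/7)) + 7·(-2/7−7)) = ½·(9 + 0 − 51) = -21, so the U-coordinate is (-21)/(-147/2) = 2/7.
[UPW] = ½·((-7)·(-2/7−(-2)) + 1·(-2−(-5)) + 7·(-5−(-2/7))) = ½·(-12 + 3 − 33) = -21, so the V-coordinate is 2/7.
[UVP] = ½·((-7)·(7−(-2/7)) + 0·(-2/7−(-5)) + 1·(-5−7)) = ½·(-51 + 0 − 12) = -63/2, so the W-coordinate is 3/7.
Check: 2/7 + 2/7 + 3/7 = 1.

(2/7, 2/7, 3/7)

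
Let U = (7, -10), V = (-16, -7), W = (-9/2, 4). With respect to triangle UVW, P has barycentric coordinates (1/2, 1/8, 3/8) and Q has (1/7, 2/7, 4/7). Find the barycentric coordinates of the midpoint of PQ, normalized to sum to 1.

Since both coordinate triples sum to 1, the midpoint's barycentrics are the componentwise average.
(1/2+1/7)/2 = 9/28; similarly 23/112 and 53/112.

(9/28, 23/112, 53/112)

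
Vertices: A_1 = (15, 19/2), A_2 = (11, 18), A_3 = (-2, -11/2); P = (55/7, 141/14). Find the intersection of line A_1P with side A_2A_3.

Barycentric coordinates of P with respect to A_1A_2A_3: (1/7, 4/7, 2/7).
On side A_2A_3 the A_1-coordinate is zero; dropping P's A_1-weight 1/7 and renormalizing the remaining 4/7 : 2/7 gives weights 2/3, 1/3 on A_2, A_3.
Q = (2/3)·(11, 18) + (1/3)·(-2, -11/2) = (20/3, 61/6).

(20/3, 61/6)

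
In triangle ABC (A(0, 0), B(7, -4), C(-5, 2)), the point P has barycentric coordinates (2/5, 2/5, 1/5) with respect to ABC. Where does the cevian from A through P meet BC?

(3, -2)

Line AP meets BC where the A-coordinate vanishes; zeroing P's A-weight and renormalizing leaves B, C-weights 2/5 : 1/5 → (2/3, 1/3).
So Q = (2/3)·B + (1/3)·C = (3, -2).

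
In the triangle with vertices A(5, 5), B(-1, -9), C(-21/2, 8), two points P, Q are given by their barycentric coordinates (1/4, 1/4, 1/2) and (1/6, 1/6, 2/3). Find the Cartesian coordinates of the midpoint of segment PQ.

(-127/24, 23/6)

Barycentric coordinates of the midpoint are the average: (5/24, 5/24, 7/12).
Converting: (5/24)·A + (5/24)·B + (7/12)·C = (-127/24, 23/6).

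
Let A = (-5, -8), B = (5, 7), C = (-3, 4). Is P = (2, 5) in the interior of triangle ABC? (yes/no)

Barycentric coordinates of P: (7/90, 29/45, 5/18).
The three coordinates are positive, positive, positive; a point is interior exactly when all three are positive.

yes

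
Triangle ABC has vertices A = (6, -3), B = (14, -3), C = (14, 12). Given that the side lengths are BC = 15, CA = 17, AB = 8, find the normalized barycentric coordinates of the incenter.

(3/8, 17/40, 1/5)

The incenter has barycentric coordinates proportional to the opposite side lengths: (15 : 17 : 8).
Normalizing by 15+17+8 = 40 gives (3/8, 17/40, 1/5).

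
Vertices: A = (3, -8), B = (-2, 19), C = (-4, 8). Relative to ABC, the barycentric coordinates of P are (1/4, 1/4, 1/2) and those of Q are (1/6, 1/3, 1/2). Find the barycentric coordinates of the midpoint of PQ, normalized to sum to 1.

Since both coordinate triples sum to 1, the midpoint's barycentrics are the componentwise average.
(1/4+1/6)/2 = 5/24; similarly 7/24 and 1/2.

(5/24, 7/24, 1/2)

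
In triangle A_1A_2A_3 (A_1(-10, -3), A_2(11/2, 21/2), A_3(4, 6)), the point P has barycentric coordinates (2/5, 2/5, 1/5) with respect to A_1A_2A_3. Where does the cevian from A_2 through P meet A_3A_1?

(-16/3, 0)

Line A_2P meets A_3A_1 where the A_2-coordinate vanishes; zeroing P's A_2-weight and renormalizing leaves A_3, A_1-weights 1/5 : 2/5 → (1/3, 2/3).
So Q = (1/3)·A_3 + (2/3)·A_1 = (-16/3, 0).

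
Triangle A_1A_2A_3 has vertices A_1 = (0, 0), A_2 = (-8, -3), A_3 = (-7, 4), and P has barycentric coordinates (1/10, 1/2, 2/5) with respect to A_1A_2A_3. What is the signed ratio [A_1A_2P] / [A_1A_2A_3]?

2/5

The signed ratio [A_1A_2P]/[A_1A_2A_3] equals the barycentric coordinate of P at vertex A_3, which is 2/5.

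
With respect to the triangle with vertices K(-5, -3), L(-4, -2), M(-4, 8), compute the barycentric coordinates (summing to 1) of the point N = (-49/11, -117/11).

(5/11, 15/11, -9/11)

Signed area of the reference triangle: [KLM] = ½·((-5)·(-2−8) + (-4)·(8−(-3)) + (-4)·(-3−(-2))) = ½·(50 − 44 + 4) = 5.
[NLM] = ½·((-49/11)·(-2−8) + (-4)·(8−(-117/11)) + (-4)·(-117/11−(-2))) = ½·(490/11 − 820/11 + 380/11) = 25/11, so the K-coordinate is (25/11)/5 = 5/11.
[KNM] = ½·((-5)·(-117/11−8) + (-49/11)·(8−(-3)) + (-4)·(-3−(-117/11))) = ½·(1025/11 − 49 − 336/11) = 75/11, so the L-coordinate is 15/11.
[KLN] = ½·((-5)·(-2−(-117/11)) + (-4)·(-117/11−(-3)) + (-49/11)·(-3−(-2))) = ½·(-475/11 + 336/11 + 49/11) = -45/11, so the M-coordinate is -9/11.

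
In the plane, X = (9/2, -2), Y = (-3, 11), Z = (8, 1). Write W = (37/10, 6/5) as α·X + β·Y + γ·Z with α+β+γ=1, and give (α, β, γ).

(3/5, 1/5, 1/5)

Signed area of the reference triangle: [XYZ] = ½·((9/2)·(11−1) + (-3)·(1−(-2)) + 8·(-2−11)) = ½·(45 − 9 − 104) = -34.
[WYZ] = ½·((37/10)·(11−1) + (-3)·(1−(6/5)) + 8·(6/5−11)) = ½·(37 + 3/5 − 392/5) = -102/5, so the X-coordinate is (-102/5)/(-34) = 3/5.
[XWZ] = ½·((9/2)·(6/5−1) + (37/10)·(1−(-2)) + 8·(-2−(6/5))) = ½·(9/10 + 111/10 − 128/5) = -34/5, so the Y-coordinate is 1/5.
[XYW] = ½·((9/2)·(11−(6/5)) + (-3)·(6/5−(-2)) + (37/10)·(-2−11)) = ½·(441/10 − 48/5 − 481/10) = -34/5, so the Z-coordinate is 1/5.
Check: 3/5 + 1/5 + 1/5 = 1.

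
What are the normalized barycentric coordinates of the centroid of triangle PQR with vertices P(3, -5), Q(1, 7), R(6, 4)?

The centroid is the average of the vertices, so each weight is 1/3.

(1/3, 1/3, 1/3)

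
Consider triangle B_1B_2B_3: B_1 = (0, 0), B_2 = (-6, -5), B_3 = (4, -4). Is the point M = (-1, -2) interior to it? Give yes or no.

yes

Barycentric coordinates of M: (25/44, 3/11, 7/44).
The three coordinates are positive, positive, positive; a point is interior exactly when all three are positive.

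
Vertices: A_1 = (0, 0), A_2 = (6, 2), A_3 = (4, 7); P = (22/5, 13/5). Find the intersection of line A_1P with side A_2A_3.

Barycentric coordinates of P with respect to A_1A_2A_3: (1/5, 3/5, 1/5).
On side A_2A_3 the A_1-coordinate is zero; dropping P's A_1-weight 1/5 and renormalizing the remaining 3/5 : 1/5 gives weights 3/4, 1/4 on A_2, A_3.
Q = (3/4)·(6, 2) + (1/4)·(4, 7) = (11/2, 13/4).

(11/2, 13/4)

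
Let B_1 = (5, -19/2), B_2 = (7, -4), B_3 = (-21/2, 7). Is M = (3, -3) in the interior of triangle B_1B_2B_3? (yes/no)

yes

Barycentric coordinates of M: (106/473, 271/473, 96/473).
The three coordinates are positive, positive, positive; a point is interior exactly when all three are positive.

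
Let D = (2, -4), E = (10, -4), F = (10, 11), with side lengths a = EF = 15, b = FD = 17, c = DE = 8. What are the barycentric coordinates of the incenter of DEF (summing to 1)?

(3/8, 17/40, 1/5)

The incenter has barycentric coordinates proportional to the opposite side lengths: (15 : 17 : 8).
Normalizing by 15+17+8 = 40 gives (3/8, 17/40, 1/5).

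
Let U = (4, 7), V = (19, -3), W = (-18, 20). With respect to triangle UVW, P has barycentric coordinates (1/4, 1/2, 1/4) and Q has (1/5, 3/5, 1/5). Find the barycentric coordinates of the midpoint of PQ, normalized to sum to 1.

Since both coordinate triples sum to 1, the midpoint's barycentrics are the componentwise average.
(1/4+1/5)/2 = 9/40; similarly 11/20 and 9/40.

(9/40, 11/20, 9/40)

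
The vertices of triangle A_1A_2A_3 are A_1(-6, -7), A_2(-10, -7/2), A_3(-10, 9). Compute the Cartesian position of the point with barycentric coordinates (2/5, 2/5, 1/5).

P = (2/5)·A_1 + (2/5)·A_2 + (1/5)·A_3.
x-coordinate: (2/5)·(-6) + (2/5)·(-10) + (1/5)·(-10) = -42/5.
y-coordinate: (2/5)·(-7) + (2/5)·(-7/2) + (1/5)·9 = -12/5.

(-42/5, -12/5)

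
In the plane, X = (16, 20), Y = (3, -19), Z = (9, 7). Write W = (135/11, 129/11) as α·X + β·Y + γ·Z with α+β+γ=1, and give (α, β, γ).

(6/11, 1/11, 4/11)

Signed area of the reference triangle: [XYZ] = ½·(16·(-19−7) + 3·(7−20) + 9·(20−(-19))) = ½·(-416 − 39 + 351) = -52.
[WYZ] = ½·((135/11)·(-19−7) + 3·(7−(129/11)) + 9·(129/11−(-19))) = ½·(-3510/11 − 156/11 + 3042/11) = -312/11, so the X-coordinate is (-312/11)/(-52) = 6/11.
[XWZ] = ½·(16·(129/11−7) + (135/11)·(7−20) + 9·(20−(129/11))) = ½·(832/11 − 1755/11 + 819/11) = -52/11, so the Y-coordinate is 1/11.
[XYW] = ½·(16·(-19−(129/11)) + 3·(129/11−20) + (135/11)·(20−(-19))) = ½·(-5408/11 − 273/11 + 5265/11) = -208/11, so the Z-coordinate is 4/11.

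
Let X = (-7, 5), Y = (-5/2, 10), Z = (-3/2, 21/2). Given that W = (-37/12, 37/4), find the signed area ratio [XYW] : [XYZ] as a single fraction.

1/6

[XYZ] = ½·((-7)·(10−(21/2)) + (-5/2)·(21/2−5) + (-3/2)·(5−10)) = ½·(7/2 − 55/4 + 15/2) = -11/8.
[XYW] = ½·((-7)·(10−(37/4)) + (-5/2)·(37/4−5) + (-37/12)·(5−10)) = ½·(-21/4 − 85/8 + 185/12) = -11/48, so the ratio is (-11/48)/(-11/8) = 1/6.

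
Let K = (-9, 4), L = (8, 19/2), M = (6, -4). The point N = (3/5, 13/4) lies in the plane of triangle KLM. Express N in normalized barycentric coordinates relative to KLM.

Signed area of the reference triangle: [KLM] = ½·((-9)·(19/2−(-4)) + 8·(-4−4) + 6·(4−(19/2))) = ½·(-243/2 − 64 − 33) = -437/4.
[NLM] = ½·((3/5)·(19/2−(-4)) + 8·(-4−(13/4)) + 6·(13/4−(19/2))) = ½·(81/10 − 58 − 75/2) = -437/10, so the K-coordinate is (-437/10)/(-437/4) = 2/5.
[KNM] = ½·((-9)·(13/4−(-4)) + (3/5)·(-4−4) + 6·(4−(13/4))) = ½·(-261/4 − 24/5 + 9/2) = -1311/40, so the L-coordinate is 3/10.
[KLN] = ½·((-9)·(19/2−(13/4)) + 8·(13/4−4) + (3/5)·(4−(19/2))) = ½·(-225/4 − 6 − 33/10) = -1311/40, so the M-coordinate is 3/10.

(2/5, 3/10, 3/10)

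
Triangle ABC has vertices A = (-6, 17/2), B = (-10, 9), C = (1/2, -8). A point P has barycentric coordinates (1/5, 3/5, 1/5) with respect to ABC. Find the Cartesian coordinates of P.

(-71/10, 11/2)

P = (1/5)·A + (3/5)·B + (1/5)·C.
x-coordinate: (1/5)·(-6) + (3/5)·(-10) + (1/5)·(1/2) = -71/10.
y-coordinate: (1/5)·(17/2) + (3/5)·9 + (1/5)·(-8) = 11/2.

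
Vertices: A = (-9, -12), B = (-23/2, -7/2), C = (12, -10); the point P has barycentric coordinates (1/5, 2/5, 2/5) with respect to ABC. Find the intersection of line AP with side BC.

Line AP meets BC where the A-coordinate vanishes; zeroing P's A-weight and renormalizing leaves B, C-weights 2/5 : 2/5 → (1/2, 1/2).
So Q = (1/2)·B + (1/2)·C = (1/4, -27/4).

(1/4, -27/4)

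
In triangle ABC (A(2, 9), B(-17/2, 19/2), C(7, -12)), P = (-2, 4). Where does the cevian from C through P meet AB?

Barycentric coordinates of P with respect to ABC: (1/4, 1/2, 1/4).
On side AB the C-coordinate is zero; dropping P's C-weight 1/4 and renormalizing the remaining 1/4 : 1/2 gives weights 1/3, 2/3 on A, B.
Q = (1/3)·(2, 9) + (2/3)·(-17/2, 19/2) = (-5, 28/3).

(-5, 28/3)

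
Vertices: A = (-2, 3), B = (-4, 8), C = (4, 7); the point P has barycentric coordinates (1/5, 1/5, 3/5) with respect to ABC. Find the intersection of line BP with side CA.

Line BP meets CA where the B-coordinate vanishes; zeroing P's B-weight and renormalizing leaves C, A-weights 3/5 : 1/5 → (3/4, 1/4).
So Q = (3/4)·C + (1/4)·A = (5/2, 6).

(5/2, 6)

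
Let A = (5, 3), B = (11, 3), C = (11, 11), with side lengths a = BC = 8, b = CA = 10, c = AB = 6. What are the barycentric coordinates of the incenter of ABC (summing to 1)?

The incenter has barycentric coordinates proportional to the opposite side lengths: (8 : 10 : 6).
Normalizing by 8+10+6 = 24 gives (1/3, 5/12, 1/4).

(1/3, 5/12, 1/4)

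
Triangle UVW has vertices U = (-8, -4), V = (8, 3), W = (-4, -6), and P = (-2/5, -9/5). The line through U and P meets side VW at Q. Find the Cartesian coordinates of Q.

(20/7, -6/7)

Barycentric coordinates of P with respect to UVW: (3/10, 2/5, 3/10).
On side VW the U-coordinate is zero; dropping P's U-weight 3/10 and renormalizing the remaining 2/5 : 3/10 gives weights 4/7, 3/7 on V, W.
Q = (4/7)·(8, 3) + (3/7)·(-4, -6) = (20/7, -6/7).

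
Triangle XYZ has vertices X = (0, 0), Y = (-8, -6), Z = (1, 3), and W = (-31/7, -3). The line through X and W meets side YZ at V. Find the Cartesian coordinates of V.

Barycentric coordinates of W with respect to XYZ: (2/7, 4/7, 1/7).
On side YZ the X-coordinate is zero; dropping W's X-weight 2/7 and renormalizing the remaining 4/7 : 1/7 gives weights 4/5, 1/5 on Y, Z.
V = (4/5)·(-8, -6) + (1/5)·(1, 3) = (-31/5, -21/5).

(-31/5, -21/5)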